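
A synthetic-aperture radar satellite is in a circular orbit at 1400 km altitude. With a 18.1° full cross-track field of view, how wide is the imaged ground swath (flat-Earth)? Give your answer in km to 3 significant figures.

Half-angle = 18.1°/2 = 9.05°.
Swath width ≈ 2h·tan(θ/2) = 2 × 1400 × tan(9.05°) = 446.0 km.

446 km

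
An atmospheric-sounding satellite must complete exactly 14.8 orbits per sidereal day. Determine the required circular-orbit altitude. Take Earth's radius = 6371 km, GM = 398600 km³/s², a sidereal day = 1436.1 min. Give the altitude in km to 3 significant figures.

624 km

Required period T = 86166 / 14.8 = 5822.0 s.
From T = 2π√(a³/μ): a = (μ T²/4π²)^(1/3) = (398600 × 5822.0² / 4π²)^(1/3) = 6995 km.
Altitude h = a − R = 6995 − 6371 = 624 km.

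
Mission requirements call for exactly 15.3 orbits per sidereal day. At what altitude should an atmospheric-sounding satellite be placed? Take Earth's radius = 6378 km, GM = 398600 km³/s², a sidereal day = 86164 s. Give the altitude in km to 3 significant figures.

Required period T = 86164 / 15.3 = 5631.6 s.
From T = 2π√(a³/μ): a = (μ T²/4π²)^(1/3) = (398600 × 5631.6² / 4π²)^(1/3) = 6841 km.
Altitude h = a − R = 6841 − 6378 = 463 km.

463 km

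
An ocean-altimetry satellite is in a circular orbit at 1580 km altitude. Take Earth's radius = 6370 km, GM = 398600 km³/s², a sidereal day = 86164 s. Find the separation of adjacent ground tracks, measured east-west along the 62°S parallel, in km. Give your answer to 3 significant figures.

Semi-major axis a = 6370 + 1580 = 7950 km. Period T = 2π√(a³/μ) = 2π√(7950³/398600) = 7054.4 s = 117.57 min.
Node shift per orbit = (7054.4/86164) × 360° = 29.47°.
Equatorial spacing = 29.47 × 111.2 km/° = 3277 km.
At 62° latitude, spacing = 3277 × cos(62°) = 1538 km.

1540 km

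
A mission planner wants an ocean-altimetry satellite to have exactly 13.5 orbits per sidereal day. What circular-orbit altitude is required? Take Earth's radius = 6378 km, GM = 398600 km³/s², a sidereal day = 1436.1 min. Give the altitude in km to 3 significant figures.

Required period T = 86166 / 13.5 = 6382.7 s.
From T = 2π√(a³/μ): a = (μ T²/4π²)^(1/3) = (398600 × 6382.7² / 4π²)^(1/3) = 7437 km.
Altitude h = a − R = 7437 − 6378 = 1059 km.

1060 km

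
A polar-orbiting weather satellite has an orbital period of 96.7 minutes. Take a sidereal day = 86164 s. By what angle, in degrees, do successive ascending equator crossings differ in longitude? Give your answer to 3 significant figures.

T = 96.7 min = 5802.0 s.
During one orbit Earth rotates (5802.0 / 86164) × 360° = 24.24°.

24.2°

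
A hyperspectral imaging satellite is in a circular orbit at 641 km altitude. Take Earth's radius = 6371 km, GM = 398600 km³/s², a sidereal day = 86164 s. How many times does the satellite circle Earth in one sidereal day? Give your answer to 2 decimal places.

Semi-major axis a = 6371 + 641 = 7012 km. Period T = 2π√(a³/μ) = 2π√(7012³/398600) = 5843.5 s = 97.39 min.
Orbits per sidereal day = 86164 / 5843.5 = 14.745.

14.75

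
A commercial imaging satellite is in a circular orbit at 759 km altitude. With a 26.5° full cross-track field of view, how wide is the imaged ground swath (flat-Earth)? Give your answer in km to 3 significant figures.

357 km

Half-angle = 26.5°/2 = 13.25°.
Swath width ≈ 2h·tan(θ/2) = 2 × 759 × tan(13.25°) = 357.4 km.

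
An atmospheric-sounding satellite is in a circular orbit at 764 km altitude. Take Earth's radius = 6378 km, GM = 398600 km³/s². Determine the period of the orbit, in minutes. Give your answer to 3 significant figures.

Semi-major axis a = 6378 + 764 = 7142 km. Period T = 2π√(a³/μ) = 2π√(7142³/398600) = 6006.8 s = 100.11 min.

100 min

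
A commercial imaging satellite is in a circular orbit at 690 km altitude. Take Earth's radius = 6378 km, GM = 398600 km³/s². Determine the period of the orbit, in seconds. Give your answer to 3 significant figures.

5910 seconds

Semi-major axis a = 6378 + 690 = 7068 km. Period T = 2π√(a³/μ) = 2π√(7068³/398600) = 5913.7 s = 98.56 min.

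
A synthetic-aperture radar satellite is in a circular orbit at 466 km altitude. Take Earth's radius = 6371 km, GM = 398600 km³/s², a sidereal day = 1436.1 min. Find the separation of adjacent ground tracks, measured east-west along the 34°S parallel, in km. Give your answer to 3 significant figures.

Semi-major axis a = 6371 + 466 = 6837 km. Period T = 2π√(a³/μ) = 2π√(6837³/398600) = 5626.1 s = 93.77 min.
Node shift per orbit = (5626.1/86166) × 360° = 23.51°.
Equatorial spacing = 23.51 × 111.2 km/° = 2614 km.
At 34° latitude, spacing = 2614 × cos(34°) = 2167 km.

2170 km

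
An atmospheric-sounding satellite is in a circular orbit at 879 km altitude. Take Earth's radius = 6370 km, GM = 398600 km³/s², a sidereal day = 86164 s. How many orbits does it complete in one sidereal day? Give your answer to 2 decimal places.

14.03

Semi-major axis a = 6370 + 879 = 7249 km. Period T = 2π√(a³/μ) = 2π√(7249³/398600) = 6142.3 s = 102.37 min.
Orbits per sidereal day = 86164 / 6142.3 = 14.028.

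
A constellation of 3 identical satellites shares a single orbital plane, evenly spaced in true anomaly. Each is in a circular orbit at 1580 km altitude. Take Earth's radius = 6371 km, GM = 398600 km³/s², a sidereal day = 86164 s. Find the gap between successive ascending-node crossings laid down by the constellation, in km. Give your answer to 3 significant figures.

1090 km

Semi-major axis a = 6371 + 1580 = 7951 km. Period T = 2π√(a³/μ) = 2π√(7951³/398600) = 7055.8 s = 117.60 min.
Single-satellite node shift = (7055.8/86164) × 360° = 29.48°.
With 3 satellites evenly phased, successive equator crossings are 29.48/3 = 9.827° apart.
That is 9.827 × 111.2 = 1093 km at the equator.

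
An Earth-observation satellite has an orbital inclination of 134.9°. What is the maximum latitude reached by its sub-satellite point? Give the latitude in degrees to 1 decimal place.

Retrograde orbit: the ground track reaches ±(180° − i) = ±(180 − 134.9) = ±45.1°.

45.1°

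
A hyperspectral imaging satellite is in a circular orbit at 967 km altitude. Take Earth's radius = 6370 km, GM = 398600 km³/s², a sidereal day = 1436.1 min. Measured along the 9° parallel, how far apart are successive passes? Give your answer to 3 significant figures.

Semi-major axis a = 6370 + 967 = 7337 km. Period T = 2π√(a³/μ) = 2π√(7337³/398600) = 6254.4 s = 104.24 min.
Node shift per orbit = (6254.4/86166) × 360° = 26.13°.
Equatorial spacing = 26.13 × 111.2 km/° = 2905 km.
At 9° latitude, spacing = 2905 × cos(9°) = 2869 km.

2870 km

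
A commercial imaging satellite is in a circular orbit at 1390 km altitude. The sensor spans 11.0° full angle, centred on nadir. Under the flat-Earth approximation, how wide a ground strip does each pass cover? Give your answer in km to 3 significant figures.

Half-angle = 11.0°/2 = 5.5°.
Swath width ≈ 2h·tan(θ/2) = 2 × 1390 × tan(5.5°) = 267.7 km.

268 km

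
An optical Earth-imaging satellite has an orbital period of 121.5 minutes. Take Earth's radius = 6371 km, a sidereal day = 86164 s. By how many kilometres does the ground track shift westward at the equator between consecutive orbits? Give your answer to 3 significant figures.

T = 121.5 min = 7290.0 s.
During one orbit Earth rotates (7290.0 / 86164) × 360° = 30.46°.
At the equator that is 30.46° × (2π·6371/360) km/° = 30.46 × 111.2 = 3387 km.

3390 km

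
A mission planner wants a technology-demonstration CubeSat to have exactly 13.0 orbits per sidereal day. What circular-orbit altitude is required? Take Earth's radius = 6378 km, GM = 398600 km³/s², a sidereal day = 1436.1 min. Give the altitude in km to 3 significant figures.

1250 km

Required period T = 86166 / 13.0 = 6628.2 s.
From T = 2π√(a³/μ): a = (μ T²/4π²)^(1/3) = (398600 × 6628.2² / 4π²)^(1/3) = 7626 km.
Altitude h = a − R = 7626 − 6378 = 1248 km.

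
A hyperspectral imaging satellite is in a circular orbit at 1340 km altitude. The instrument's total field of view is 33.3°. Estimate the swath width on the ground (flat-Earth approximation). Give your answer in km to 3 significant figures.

Half-angle = 33.3°/2 = 16.65°.
Swath width ≈ 2h·tan(θ/2) = 2 × 1340 × tan(16.65°) = 801.5 km.

801 km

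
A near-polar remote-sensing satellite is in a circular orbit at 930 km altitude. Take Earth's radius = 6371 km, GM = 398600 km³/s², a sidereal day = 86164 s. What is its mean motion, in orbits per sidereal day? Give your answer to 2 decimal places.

13.88

Semi-major axis a = 6371 + 930 = 7301 km. Period T = 2π√(a³/μ) = 2π√(7301³/398600) = 6208.5 s = 103.47 min.
Orbits per sidereal day = 86164 / 6208.5 = 13.878.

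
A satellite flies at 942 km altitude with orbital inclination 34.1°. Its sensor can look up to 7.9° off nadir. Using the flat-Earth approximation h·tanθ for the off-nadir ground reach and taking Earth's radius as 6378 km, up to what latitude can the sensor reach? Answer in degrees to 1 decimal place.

35.3°

For a prograde orbit the ground track reaches latitude ±i = ±34.1°.
Sensor half-swath on the ground ≈ 942·tan(7.9°) = 131 km = 1.17° of latitude.
Maximum observable latitude ≈ 34.1 + 1.17 = 35.3°.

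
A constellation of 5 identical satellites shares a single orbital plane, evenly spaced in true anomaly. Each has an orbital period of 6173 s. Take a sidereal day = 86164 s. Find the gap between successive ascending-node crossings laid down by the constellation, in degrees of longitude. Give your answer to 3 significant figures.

5.16°

Single-satellite node shift = (6173.0/86164) × 360° = 25.79°.
With 5 satellites evenly phased, successive equator crossings are 25.79/5 = 5.158° apart.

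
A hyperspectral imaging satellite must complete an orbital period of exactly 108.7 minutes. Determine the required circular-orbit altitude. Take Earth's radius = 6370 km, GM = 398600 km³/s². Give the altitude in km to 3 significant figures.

T = 108.7 min = 6522.0 s.
From T = 2π√(a³/μ): a = (μ T²/4π²)^(1/3) = (398600 × 6522.0² / 4π²)^(1/3) = 7545 km.
Altitude h = a − R = 7545 − 6370 = 1175 km.

1170 km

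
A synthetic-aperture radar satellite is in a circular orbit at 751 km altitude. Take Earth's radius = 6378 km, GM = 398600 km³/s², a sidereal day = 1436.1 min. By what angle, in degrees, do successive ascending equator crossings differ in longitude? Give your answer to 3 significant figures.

Semi-major axis a = 6378 + 751 = 7129 km. Period T = 2π√(a³/μ) = 2π√(7129³/398600) = 5990.4 s = 99.84 min.
During one orbit Earth rotates (5990.4 / 86166) × 360° = 25.03°.

25.0°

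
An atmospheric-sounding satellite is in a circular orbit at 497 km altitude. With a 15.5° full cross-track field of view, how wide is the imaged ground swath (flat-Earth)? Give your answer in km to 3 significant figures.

Half-angle = 15.5°/2 = 7.75°.
Swath width ≈ 2h·tan(θ/2) = 2 × 497 × tan(7.75°) = 135.3 km.

135 km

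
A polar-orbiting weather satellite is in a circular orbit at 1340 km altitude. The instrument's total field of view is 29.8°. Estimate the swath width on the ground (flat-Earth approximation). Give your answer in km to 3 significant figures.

Half-angle = 29.8°/2 = 14.9°.
Swath width ≈ 2h·tan(θ/2) = 2 × 1340 × tan(14.9°) = 713.1 km.

713 km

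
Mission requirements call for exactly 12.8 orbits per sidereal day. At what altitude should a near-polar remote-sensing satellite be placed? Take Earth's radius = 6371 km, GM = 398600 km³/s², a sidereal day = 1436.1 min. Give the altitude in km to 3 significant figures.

Required period T = 86166 / 12.8 = 6731.7 s.
From T = 2π√(a³/μ): a = (μ T²/4π²)^(1/3) = (398600 × 6731.7² / 4π²)^(1/3) = 7706 km.
Altitude h = a − R = 7706 − 6371 = 1335 km.

1330 km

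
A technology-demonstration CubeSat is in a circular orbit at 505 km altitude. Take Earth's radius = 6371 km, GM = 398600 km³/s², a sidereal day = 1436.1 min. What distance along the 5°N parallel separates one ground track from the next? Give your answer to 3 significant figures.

2630 km

Semi-major axis a = 6371 + 505 = 6876 km. Period T = 2π√(a³/μ) = 2π√(6876³/398600) = 5674.3 s = 94.57 min.
Node shift per orbit = (5674.3/86166) × 360° = 23.71°.
Equatorial spacing = 23.71 × 111.2 km/° = 2636 km.
At 5° latitude, spacing = 2636 × cos(5°) = 2626 km.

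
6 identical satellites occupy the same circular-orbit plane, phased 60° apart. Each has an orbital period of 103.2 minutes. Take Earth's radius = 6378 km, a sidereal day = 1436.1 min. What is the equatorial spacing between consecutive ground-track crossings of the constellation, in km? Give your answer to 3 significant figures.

480 km

T = 103.2 min = 6192.0 s.
Single-satellite node shift = (6192.0/86166) × 360° = 25.87°.
With 6 satellites evenly phased, successive equator crossings are 25.87/6 = 4.312° apart.
That is 4.312 × 111.3 = 480 km at the equator.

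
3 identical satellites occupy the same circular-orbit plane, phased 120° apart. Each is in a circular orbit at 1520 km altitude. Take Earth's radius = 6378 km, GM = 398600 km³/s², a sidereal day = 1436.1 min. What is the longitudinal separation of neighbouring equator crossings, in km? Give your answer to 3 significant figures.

Semi-major axis a = 6378 + 1520 = 7898 km. Period T = 2π√(a³/μ) = 2π√(7898³/398600) = 6985.3 s = 116.42 min.
Single-satellite node shift = (6985.3/86166) × 360° = 29.18°.
With 3 satellites evenly phased, successive equator crossings are 29.18/3 = 9.728° apart.
That is 9.728 × 111.3 = 1083 km at the equator.

1080 km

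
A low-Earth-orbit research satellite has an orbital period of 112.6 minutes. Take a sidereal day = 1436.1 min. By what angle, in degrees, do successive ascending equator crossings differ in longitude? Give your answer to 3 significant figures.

T = 112.6 min = 6756.0 s.
During one orbit Earth rotates (6756.0 / 86166) × 360° = 28.23°.

28.2°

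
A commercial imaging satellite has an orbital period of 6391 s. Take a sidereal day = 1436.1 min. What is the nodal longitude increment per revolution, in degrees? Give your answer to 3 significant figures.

During one orbit Earth rotates (6391.0 / 86166) × 360° = 26.70°.

26.7°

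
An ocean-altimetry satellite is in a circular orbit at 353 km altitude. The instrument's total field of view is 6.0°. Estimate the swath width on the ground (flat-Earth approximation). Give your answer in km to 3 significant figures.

37.0 km

Half-angle = 6.0°/2 = 3°.
Swath width ≈ 2h·tan(θ/2) = 2 × 353 × tan(3°) = 37.0 km.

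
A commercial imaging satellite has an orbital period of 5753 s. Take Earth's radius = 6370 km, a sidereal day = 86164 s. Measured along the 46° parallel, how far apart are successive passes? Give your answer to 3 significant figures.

1860 km

Node shift per orbit = (5753.0/86164) × 360° = 24.04°.
Equatorial spacing = 24.04 × 111.2 km/° = 2672 km.
At 46° latitude, spacing = 2672 × cos(46°) = 1856 km.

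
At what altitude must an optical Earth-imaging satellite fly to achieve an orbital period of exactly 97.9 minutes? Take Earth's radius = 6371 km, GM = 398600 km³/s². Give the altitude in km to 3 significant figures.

T = 97.9 min = 5874.0 s.
From T = 2π√(a³/μ): a = (μ T²/4π²)^(1/3) = (398600 × 5874.0² / 4π²)^(1/3) = 7036 km.
Altitude h = a − R = 7036 − 6371 = 665 km.

665 km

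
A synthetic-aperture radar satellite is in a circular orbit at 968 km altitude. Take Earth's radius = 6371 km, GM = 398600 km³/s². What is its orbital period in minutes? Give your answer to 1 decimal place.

104.3 min

Semi-major axis a = 6371 + 968 = 7339 km. Period T = 2π√(a³/μ) = 2π√(7339³/398600) = 6257.0 s = 104.28 min.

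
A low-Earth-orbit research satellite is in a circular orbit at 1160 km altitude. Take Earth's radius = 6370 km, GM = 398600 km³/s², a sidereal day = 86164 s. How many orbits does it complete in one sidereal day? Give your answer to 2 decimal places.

13.25

Semi-major axis a = 6370 + 1160 = 7530 km. Period T = 2π√(a³/μ) = 2π√(7530³/398600) = 6502.8 s = 108.38 min.
Orbits per sidereal day = 86164 / 6502.8 = 13.250.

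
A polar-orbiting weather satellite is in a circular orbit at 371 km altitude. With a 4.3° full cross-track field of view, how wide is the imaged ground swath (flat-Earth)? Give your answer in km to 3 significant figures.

27.9 km

Half-angle = 4.3°/2 = 2.15°.
Swath width ≈ 2h·tan(θ/2) = 2 × 371 × tan(2.15°) = 27.9 km.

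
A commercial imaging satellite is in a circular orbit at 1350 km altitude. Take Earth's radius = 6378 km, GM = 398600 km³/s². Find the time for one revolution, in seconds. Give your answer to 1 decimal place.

Semi-major axis a = 6378 + 1350 = 7728 km. Period T = 2π√(a³/μ) = 2π√(7728³/398600) = 6761.0 s = 112.68 min.

6761.0 seconds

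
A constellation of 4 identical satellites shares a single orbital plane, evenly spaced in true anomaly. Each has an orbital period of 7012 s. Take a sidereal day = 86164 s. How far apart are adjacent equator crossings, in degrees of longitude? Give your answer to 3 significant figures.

Single-satellite node shift = (7012.0/86164) × 360° = 29.30°.
With 4 satellites evenly phased, successive equator crossings are 29.30/4 = 7.324° apart.

7.32°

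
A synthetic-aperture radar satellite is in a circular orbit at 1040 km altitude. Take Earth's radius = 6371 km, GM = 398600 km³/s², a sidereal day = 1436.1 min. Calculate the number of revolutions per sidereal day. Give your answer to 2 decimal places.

13.57

Semi-major axis a = 6371 + 1040 = 7411 km. Period T = 2π√(a³/μ) = 2π√(7411³/398600) = 6349.3 s = 105.82 min.
Orbits per sidereal day = 86166 / 6349.3 = 13.571.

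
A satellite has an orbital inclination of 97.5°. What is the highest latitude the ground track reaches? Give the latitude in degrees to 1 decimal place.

82.5°

Retrograde orbit: the ground track reaches ±(180° − i) = ±(180 − 97.5) = ±82.5°.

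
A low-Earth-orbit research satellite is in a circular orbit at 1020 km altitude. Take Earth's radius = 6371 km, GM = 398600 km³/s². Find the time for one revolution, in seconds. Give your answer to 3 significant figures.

6320 seconds

Semi-major axis a = 6371 + 1020 = 7391 km. Period T = 2π√(a³/μ) = 2π√(7391³/398600) = 6323.6 s = 105.39 min.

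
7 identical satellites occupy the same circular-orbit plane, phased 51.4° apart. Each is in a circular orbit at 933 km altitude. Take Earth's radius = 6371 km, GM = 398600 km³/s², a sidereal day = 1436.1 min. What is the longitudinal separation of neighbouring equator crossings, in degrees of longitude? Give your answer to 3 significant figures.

Semi-major axis a = 6371 + 933 = 7304 km. Period T = 2π√(a³/μ) = 2π√(7304³/398600) = 6212.3 s = 103.54 min.
Single-satellite node shift = (6212.3/86166) × 360° = 25.95°.
With 7 satellites evenly phased, successive equator crossings are 25.95/7 = 3.708° apart.

3.71°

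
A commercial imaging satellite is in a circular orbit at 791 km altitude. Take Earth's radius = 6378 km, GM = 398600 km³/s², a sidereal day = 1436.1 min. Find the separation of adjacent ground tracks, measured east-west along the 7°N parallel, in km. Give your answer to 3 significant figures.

2790 km

Semi-major axis a = 6378 + 791 = 7169 km. Period T = 2π√(a³/μ) = 2π√(7169³/398600) = 6040.9 s = 100.68 min.
Node shift per orbit = (6040.9/86166) × 360° = 25.24°.
Equatorial spacing = 25.24 × 111.3 km/° = 2809 km.
At 7° latitude, spacing = 2809 × cos(7°) = 2789 km.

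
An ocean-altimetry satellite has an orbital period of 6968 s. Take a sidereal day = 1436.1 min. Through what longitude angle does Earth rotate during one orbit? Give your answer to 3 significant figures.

During one orbit Earth rotates (6968.0 / 86166) × 360° = 29.11°.

29.1°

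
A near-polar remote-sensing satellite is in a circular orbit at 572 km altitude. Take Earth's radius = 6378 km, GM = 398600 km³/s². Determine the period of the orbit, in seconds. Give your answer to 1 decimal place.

5766.2 seconds

Semi-major axis a = 6378 + 572 = 6950 km. Period T = 2π√(a³/μ) = 2π√(6950³/398600) = 5766.2 s = 96.10 min.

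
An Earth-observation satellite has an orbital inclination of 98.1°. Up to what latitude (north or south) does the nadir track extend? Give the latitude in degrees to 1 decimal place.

Retrograde orbit: the ground track reaches ±(180° − i) = ±(180 − 98.1) = ±81.9°.

81.9°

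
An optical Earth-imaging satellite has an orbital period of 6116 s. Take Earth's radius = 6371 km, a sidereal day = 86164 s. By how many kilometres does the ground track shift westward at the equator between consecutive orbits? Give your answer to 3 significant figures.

During one orbit Earth rotates (6116.0 / 86164) × 360° = 25.55°.
At the equator that is 25.55° × (2π·6371/360) km/° = 25.55 × 111.2 = 2841 km.

2840 km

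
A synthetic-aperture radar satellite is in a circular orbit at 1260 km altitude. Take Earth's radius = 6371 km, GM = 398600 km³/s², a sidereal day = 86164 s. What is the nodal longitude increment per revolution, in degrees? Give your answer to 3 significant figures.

27.7°

Semi-major axis a = 6371 + 1260 = 7631 km. Period T = 2π√(a³/μ) = 2π√(7631³/398600) = 6634.1 s = 110.57 min.
During one orbit Earth rotates (6634.1 / 86164) × 360° = 27.72°.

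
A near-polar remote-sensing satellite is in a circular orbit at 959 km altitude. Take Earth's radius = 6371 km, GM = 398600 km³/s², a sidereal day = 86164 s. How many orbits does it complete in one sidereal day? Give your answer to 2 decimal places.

Semi-major axis a = 6371 + 959 = 7330 km. Period T = 2π√(a³/μ) = 2π√(7330³/398600) = 6245.5 s = 104.09 min.
Orbits per sidereal day = 86164 / 6245.5 = 13.796.

13.80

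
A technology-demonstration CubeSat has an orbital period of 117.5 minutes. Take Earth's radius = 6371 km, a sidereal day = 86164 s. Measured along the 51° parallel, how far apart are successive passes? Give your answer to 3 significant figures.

T = 117.5 min = 7050.0 s.
Node shift per orbit = (7050.0/86164) × 360° = 29.46°.
Equatorial spacing = 29.46 × 111.2 km/° = 3275 km.
At 51° latitude, spacing = 3275 × cos(51°) = 2061 km.

2060 km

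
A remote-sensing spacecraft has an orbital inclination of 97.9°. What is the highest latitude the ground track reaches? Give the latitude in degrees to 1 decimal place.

Retrograde orbit: the ground track reaches ±(180° − i) = ±(180 − 97.9) = ±82.1°.

82.1°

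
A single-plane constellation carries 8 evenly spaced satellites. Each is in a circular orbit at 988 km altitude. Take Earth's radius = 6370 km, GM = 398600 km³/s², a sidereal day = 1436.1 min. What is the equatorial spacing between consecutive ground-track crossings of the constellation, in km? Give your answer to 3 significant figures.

Semi-major axis a = 6370 + 988 = 7358 km. Period T = 2π√(a³/μ) = 2π√(7358³/398600) = 6281.3 s = 104.69 min.
Single-satellite node shift = (6281.3/86166) × 360° = 26.24°.
With 8 satellites evenly phased, successive equator crossings are 26.24/8 = 3.280° apart.
That is 3.280 × 111.2 = 365 km at the equator.

365 km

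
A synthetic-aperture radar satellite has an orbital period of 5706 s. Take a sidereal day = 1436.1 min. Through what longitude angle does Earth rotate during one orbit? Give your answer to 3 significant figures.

During one orbit Earth rotates (5706.0 / 86166) × 360° = 23.84°.

23.8°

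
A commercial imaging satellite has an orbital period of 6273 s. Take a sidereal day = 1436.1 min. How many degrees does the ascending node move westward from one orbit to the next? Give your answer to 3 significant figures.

26.2°

During one orbit Earth rotates (6273.0 / 86166) × 360° = 26.21°.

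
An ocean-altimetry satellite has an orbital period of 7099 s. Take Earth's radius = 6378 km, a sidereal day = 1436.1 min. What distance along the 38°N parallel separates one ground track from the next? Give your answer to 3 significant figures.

Node shift per orbit = (7099.0/86166) × 360° = 29.66°.
Equatorial spacing = 29.66 × 111.3 km/° = 3302 km.
At 38° latitude, spacing = 3302 × cos(38°) = 2602 km.

2600 km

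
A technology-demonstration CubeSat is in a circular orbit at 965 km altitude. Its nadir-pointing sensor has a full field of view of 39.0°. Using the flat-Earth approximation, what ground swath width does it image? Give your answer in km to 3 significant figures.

Half-angle = 39.0°/2 = 19.5°.
Swath width ≈ 2h·tan(θ/2) = 2 × 965 × tan(19.5°) = 683.4 km.

683 km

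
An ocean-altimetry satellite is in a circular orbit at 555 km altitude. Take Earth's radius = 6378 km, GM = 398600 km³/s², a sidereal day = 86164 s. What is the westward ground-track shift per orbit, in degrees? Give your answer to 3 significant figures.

24.0°

Semi-major axis a = 6378 + 555 = 6933 km. Period T = 2π√(a³/μ) = 2π√(6933³/398600) = 5745.0 s = 95.75 min.
During one orbit Earth rotates (5745.0 / 86164) × 360° = 24.00°.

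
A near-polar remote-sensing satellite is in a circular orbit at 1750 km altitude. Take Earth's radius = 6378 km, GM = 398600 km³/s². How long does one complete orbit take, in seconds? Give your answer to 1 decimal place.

7292.7 seconds

Semi-major axis a = 6378 + 1750 = 8128 km. Period T = 2π√(a³/μ) = 2π√(8128³/398600) = 7292.7 s = 121.54 min.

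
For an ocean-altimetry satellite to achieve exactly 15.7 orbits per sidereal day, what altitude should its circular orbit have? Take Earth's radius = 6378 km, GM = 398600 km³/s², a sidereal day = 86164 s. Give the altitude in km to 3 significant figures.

Required period T = 86164 / 15.7 = 5488.2 s.
From T = 2π√(a³/μ): a = (μ T²/4π²)^(1/3) = (398600 × 5488.2² / 4π²)^(1/3) = 6725 km.
Altitude h = a − R = 6725 − 6378 = 347 km.

347 km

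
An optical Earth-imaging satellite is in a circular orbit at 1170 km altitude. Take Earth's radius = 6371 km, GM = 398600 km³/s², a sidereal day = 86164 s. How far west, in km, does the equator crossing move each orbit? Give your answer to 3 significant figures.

3030 km

Semi-major axis a = 6371 + 1170 = 7541 km. Period T = 2π√(a³/μ) = 2π√(7541³/398600) = 6517.1 s = 108.62 min.
During one orbit Earth rotates (6517.1 / 86164) × 360° = 27.23°.
At the equator that is 27.23° × (2π·6371/360) km/° = 27.23 × 111.2 = 3028 km.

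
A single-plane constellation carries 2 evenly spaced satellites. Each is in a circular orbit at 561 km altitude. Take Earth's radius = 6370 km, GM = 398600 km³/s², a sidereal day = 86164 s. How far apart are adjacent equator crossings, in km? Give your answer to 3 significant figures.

1330 km

Semi-major axis a = 6370 + 561 = 6931 km. Period T = 2π√(a³/μ) = 2π√(6931³/398600) = 5742.6 s = 95.71 min.
Single-satellite node shift = (5742.6/86164) × 360° = 23.99°.
With 2 satellites evenly phased, successive equator crossings are 23.99/2 = 11.996° apart.
That is 11.996 × 111.2 = 1334 km at the equator.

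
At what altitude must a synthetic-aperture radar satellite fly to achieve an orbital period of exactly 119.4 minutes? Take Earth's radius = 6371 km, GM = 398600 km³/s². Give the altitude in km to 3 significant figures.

T = 119.4 min = 7164.0 s.
From T = 2π√(a³/μ): a = (μ T²/4π²)^(1/3) = (398600 × 7164.0² / 4π²)^(1/3) = 8032 km.
Altitude h = a − R = 8032 − 6371 = 1661 km.

1660 km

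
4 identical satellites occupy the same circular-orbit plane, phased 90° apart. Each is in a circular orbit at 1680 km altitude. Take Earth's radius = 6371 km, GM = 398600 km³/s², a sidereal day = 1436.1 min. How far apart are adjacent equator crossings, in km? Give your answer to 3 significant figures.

835 km

Semi-major axis a = 6371 + 1680 = 8051 km. Period T = 2π√(a³/μ) = 2π√(8051³/398600) = 7189.3 s = 119.82 min.
Single-satellite node shift = (7189.3/86166) × 360° = 30.04°.
With 4 satellites evenly phased, successive equator crossings are 30.04/4 = 7.509° apart.
That is 7.509 × 111.2 = 835 km at the equator.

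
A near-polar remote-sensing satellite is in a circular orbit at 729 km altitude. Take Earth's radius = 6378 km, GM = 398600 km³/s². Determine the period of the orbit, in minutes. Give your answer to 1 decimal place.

Semi-major axis a = 6378 + 729 = 7107 km. Period T = 2π√(a³/μ) = 2π√(7107³/398600) = 5962.7 s = 99.38 min.

99.4 min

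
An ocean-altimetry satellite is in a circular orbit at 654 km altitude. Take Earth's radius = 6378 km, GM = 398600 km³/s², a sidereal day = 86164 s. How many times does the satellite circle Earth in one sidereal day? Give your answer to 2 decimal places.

Semi-major axis a = 6378 + 654 = 7032 km. Period T = 2π√(a³/μ) = 2π√(7032³/398600) = 5868.5 s = 97.81 min.
Orbits per sidereal day = 86164 / 5868.5 = 14.682.

14.68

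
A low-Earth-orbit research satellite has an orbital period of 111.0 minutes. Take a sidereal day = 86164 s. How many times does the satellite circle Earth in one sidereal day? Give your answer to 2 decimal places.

T = 111.0 min = 6660.0 s.
Orbits per sidereal day = 86164 / 6660.0 = 12.938.

12.94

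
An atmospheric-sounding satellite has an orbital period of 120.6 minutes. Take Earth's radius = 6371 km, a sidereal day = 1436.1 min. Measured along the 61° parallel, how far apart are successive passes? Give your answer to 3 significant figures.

T = 120.6 min = 7236.0 s.
Node shift per orbit = (7236.0/86166) × 360° = 30.23°.
Equatorial spacing = 30.23 × 111.2 km/° = 3362 km.
At 61° latitude, spacing = 3362 × cos(61°) = 1630 km.

1630 km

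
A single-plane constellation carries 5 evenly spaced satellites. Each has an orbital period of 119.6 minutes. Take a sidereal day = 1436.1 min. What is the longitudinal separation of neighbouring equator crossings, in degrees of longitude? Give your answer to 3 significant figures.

T = 119.6 min = 7176.0 s.
Single-satellite node shift = (7176.0/86166) × 360° = 29.98°.
With 5 satellites evenly phased, successive equator crossings are 29.98/5 = 5.996° apart.

6.00°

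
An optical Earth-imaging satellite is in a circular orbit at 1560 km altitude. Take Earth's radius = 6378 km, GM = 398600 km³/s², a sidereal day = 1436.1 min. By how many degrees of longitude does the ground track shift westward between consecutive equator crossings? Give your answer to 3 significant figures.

29.4°

Semi-major axis a = 6378 + 1560 = 7938 km. Period T = 2π√(a³/μ) = 2π√(7938³/398600) = 7038.5 s = 117.31 min.
During one orbit Earth rotates (7038.5 / 86166) × 360° = 29.41°.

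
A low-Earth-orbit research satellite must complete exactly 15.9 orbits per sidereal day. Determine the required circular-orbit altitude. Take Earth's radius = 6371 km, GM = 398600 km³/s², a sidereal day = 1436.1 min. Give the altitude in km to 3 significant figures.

Required period T = 86166 / 15.9 = 5419.2 s.
From T = 2π√(a³/μ): a = (μ T²/4π²)^(1/3) = (398600 × 5419.2² / 4π²)^(1/3) = 6668 km.
Altitude h = a − R = 6668 − 6371 = 297 km.

297 km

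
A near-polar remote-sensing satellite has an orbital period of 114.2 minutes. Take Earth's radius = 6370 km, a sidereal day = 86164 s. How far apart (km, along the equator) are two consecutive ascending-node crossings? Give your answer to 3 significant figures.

3180 km

T = 114.2 min = 6852.0 s.
During one orbit Earth rotates (6852.0 / 86164) × 360° = 28.63°.
At the equator that is 28.63° × (2π·6370/360) km/° = 28.63 × 111.2 = 3183 km.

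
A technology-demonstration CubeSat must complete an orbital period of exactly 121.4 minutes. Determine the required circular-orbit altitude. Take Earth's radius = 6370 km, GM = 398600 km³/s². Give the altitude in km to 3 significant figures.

T = 121.4 min = 7284.0 s.
From T = 2π√(a³/μ): a = (μ T²/4π²)^(1/3) = (398600 × 7284.0² / 4π²)^(1/3) = 8122 km.
Altitude h = a − R = 8122 − 6370 = 1752 km.

1750 km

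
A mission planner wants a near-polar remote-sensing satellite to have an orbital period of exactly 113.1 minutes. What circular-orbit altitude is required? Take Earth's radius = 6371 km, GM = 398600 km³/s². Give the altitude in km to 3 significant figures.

T = 113.1 min = 6786.0 s.
From T = 2π√(a³/μ): a = (μ T²/4π²)^(1/3) = (398600 × 6786.0² / 4π²)^(1/3) = 7747 km.
Altitude h = a − R = 7747 − 6371 = 1376 km.

1380 km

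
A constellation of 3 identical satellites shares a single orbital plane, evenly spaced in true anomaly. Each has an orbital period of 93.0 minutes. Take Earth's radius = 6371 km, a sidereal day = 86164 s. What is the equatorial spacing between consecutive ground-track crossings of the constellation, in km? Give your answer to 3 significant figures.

864 km

T = 93.0 min = 5580.0 s.
Single-satellite node shift = (5580.0/86164) × 360° = 23.31°.
With 3 satellites evenly phased, successive equator crossings are 23.31/3 = 7.771° apart.
That is 7.771 × 111.2 = 864 km at the equator.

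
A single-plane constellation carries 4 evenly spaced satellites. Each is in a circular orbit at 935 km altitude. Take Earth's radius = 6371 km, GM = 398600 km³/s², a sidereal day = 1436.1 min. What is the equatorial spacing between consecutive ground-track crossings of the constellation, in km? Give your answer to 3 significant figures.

Semi-major axis a = 6371 + 935 = 7306 km. Period T = 2π√(a³/μ) = 2π√(7306³/398600) = 6214.9 s = 103.58 min.
Single-satellite node shift = (6214.9/86166) × 360° = 25.97°.
With 4 satellites evenly phased, successive equator crossings are 25.97/4 = 6.491° apart.
That is 6.491 × 111.2 = 722 km at the equator.

722 km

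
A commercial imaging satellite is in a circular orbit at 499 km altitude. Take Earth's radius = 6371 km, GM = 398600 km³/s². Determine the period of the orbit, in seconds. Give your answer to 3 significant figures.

Semi-major axis a = 6371 + 499 = 6870 km. Period T = 2π√(a³/μ) = 2π√(6870³/398600) = 5666.9 s = 94.45 min.

5670 seconds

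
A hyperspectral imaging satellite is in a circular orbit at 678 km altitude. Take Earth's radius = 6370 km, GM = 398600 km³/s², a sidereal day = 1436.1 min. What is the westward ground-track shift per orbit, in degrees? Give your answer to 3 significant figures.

24.6°

Semi-major axis a = 6370 + 678 = 7048 km. Period T = 2π√(a³/μ) = 2π√(7048³/398600) = 5888.6 s = 98.14 min.
During one orbit Earth rotates (5888.6 / 86166) × 360° = 24.60°.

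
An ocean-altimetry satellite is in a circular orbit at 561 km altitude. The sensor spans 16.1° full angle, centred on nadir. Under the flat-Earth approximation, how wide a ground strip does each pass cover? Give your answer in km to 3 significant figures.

159 km

Half-angle = 16.1°/2 = 8.05°.
Swath width ≈ 2h·tan(θ/2) = 2 × 561 × tan(8.05°) = 158.7 km.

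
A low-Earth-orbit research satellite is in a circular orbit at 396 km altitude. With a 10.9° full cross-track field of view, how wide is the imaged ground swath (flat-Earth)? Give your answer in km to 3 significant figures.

Half-angle = 10.9°/2 = 5.45°.
Swath width ≈ 2h·tan(θ/2) = 2 × 396 × tan(5.45°) = 75.6 km.

75.6 km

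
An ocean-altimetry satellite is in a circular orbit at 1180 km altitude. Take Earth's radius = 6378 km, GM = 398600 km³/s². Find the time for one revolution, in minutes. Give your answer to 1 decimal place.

109.0 min

Semi-major axis a = 6378 + 1180 = 7558 km. Period T = 2π√(a³/μ) = 2π√(7558³/398600) = 6539.2 s = 108.99 min.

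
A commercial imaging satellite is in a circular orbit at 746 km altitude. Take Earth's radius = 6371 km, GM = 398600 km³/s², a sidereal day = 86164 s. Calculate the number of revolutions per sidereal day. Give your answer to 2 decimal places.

Semi-major axis a = 6371 + 746 = 7117 km. Period T = 2π√(a³/μ) = 2π√(7117³/398600) = 5975.3 s = 99.59 min.
Orbits per sidereal day = 86164 / 5975.3 = 14.420.

14.42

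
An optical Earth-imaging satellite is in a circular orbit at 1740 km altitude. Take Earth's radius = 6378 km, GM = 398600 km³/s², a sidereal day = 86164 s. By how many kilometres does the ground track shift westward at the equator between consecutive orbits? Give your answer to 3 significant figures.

Semi-major axis a = 6378 + 1740 = 8118 km. Period T = 2π√(a³/μ) = 2π√(8118³/398600) = 7279.2 s = 121.32 min.
During one orbit Earth rotates (7279.2 / 86164) × 360° = 30.41°.
At the equator that is 30.41° × (2π·6378/360) km/° = 30.41 × 111.3 = 3386 km.

3390 km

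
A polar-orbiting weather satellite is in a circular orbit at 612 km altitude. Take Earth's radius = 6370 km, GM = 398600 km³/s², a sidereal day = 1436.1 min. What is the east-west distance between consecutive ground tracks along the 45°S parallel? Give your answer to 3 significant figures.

1910 km

Semi-major axis a = 6370 + 612 = 6982 km. Period T = 2π√(a³/μ) = 2π√(6982³/398600) = 5806.1 s = 96.77 min.
Node shift per orbit = (5806.1/86166) × 360° = 24.26°.
Equatorial spacing = 24.26 × 111.2 km/° = 2697 km.
At 45° latitude, spacing = 2697 × cos(45°) = 1907 km.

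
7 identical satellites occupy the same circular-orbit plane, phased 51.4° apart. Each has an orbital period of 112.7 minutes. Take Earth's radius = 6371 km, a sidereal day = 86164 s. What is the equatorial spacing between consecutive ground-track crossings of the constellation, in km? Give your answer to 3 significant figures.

T = 112.7 min = 6762.0 s.
Single-satellite node shift = (6762.0/86164) × 360° = 28.25°.
With 7 satellites evenly phased, successive equator crossings are 28.25/7 = 4.036° apart.
That is 4.036 × 111.2 = 449 km at the equator.

449 km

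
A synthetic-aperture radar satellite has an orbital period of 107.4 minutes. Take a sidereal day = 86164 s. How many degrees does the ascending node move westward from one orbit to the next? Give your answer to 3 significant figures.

26.9°

T = 107.4 min = 6444.0 s.
During one orbit Earth rotates (6444.0 / 86164) × 360° = 26.92°.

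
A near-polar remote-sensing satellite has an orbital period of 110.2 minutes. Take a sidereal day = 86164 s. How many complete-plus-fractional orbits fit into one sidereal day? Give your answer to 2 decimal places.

13.03

T = 110.2 min = 6612.0 s.
Orbits per sidereal day = 86164 / 6612.0 = 13.031.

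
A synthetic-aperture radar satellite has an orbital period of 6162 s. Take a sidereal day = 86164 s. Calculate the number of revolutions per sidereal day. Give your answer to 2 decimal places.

Orbits per sidereal day = 86164 / 6162.0 = 13.983.

13.98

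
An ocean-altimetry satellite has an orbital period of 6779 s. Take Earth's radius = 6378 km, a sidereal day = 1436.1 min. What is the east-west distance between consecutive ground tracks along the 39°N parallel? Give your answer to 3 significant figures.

2450 km

Node shift per orbit = (6779.0/86166) × 360° = 28.32°.
Equatorial spacing = 28.32 × 111.3 km/° = 3153 km.
At 39° latitude, spacing = 3153 × cos(39°) = 2450 km.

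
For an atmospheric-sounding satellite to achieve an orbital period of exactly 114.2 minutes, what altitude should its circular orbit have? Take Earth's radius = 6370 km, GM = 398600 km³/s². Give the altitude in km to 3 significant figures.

T = 114.2 min = 6852.0 s.
From T = 2π√(a³/μ): a = (μ T²/4π²)^(1/3) = (398600 × 6852.0² / 4π²)^(1/3) = 7797 km.
Altitude h = a − R = 7797 − 6370 = 1427 km.

1430 km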